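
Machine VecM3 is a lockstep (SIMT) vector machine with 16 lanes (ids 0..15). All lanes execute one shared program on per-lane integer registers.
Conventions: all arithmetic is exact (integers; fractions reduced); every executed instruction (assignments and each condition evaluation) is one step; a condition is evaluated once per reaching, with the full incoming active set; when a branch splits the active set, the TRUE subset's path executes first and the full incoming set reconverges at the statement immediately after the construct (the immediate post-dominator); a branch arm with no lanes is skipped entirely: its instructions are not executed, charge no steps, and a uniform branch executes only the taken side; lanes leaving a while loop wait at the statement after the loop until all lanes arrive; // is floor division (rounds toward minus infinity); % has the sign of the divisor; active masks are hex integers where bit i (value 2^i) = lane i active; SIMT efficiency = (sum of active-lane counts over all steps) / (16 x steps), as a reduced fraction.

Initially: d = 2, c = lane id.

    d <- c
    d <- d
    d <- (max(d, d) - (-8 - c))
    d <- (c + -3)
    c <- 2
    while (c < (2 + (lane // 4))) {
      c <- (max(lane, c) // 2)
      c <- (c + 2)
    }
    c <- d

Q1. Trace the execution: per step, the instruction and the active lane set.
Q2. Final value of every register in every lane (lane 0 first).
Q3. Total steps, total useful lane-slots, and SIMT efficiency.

step 0: d <- c                       0xffff
step 1: d <- d                       0xffff
step 2: d <- (max(d, d) - (-8 - c))  0xffff
step 3: d <- (c + -3)                0xffff
step 4: c <- 2                       0xffff
step 5: eval (c < (2 + (lane // 4))) 0xffff
step 6: c <- (max(lane, c) // 2)     0xfff0
step 7: c <- (c + 2)                 0xfff0
step 8: eval (c < (2 + (lane // 4))) 0xfff0
step 9: c <- d                       0xffff

Answer: 10 steps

d: -3,-2,-1,0,1,2,3,4,5,6,7,8,9,10,11,12
c: -3,-2,-1,0,1,2,3,4,5,6,7,8,9,10,11,12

steps = 10; useful = 148; efficiency = 148/160 = 37/40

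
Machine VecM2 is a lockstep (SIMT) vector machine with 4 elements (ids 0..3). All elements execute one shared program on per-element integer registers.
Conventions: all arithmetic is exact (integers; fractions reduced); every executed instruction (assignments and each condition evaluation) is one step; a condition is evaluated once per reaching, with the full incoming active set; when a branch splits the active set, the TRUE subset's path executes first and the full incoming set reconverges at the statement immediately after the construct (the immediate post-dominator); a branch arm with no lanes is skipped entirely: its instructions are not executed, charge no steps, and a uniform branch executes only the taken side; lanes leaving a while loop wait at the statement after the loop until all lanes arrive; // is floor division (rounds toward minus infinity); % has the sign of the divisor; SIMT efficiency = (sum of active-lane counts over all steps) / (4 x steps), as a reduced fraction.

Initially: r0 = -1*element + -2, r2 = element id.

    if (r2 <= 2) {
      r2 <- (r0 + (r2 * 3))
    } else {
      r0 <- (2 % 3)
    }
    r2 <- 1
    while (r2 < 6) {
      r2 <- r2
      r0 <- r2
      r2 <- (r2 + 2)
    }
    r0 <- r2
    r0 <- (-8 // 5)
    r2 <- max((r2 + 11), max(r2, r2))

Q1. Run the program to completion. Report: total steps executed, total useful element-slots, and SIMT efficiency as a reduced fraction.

Answer: 20 steps, 76 useful, 19/20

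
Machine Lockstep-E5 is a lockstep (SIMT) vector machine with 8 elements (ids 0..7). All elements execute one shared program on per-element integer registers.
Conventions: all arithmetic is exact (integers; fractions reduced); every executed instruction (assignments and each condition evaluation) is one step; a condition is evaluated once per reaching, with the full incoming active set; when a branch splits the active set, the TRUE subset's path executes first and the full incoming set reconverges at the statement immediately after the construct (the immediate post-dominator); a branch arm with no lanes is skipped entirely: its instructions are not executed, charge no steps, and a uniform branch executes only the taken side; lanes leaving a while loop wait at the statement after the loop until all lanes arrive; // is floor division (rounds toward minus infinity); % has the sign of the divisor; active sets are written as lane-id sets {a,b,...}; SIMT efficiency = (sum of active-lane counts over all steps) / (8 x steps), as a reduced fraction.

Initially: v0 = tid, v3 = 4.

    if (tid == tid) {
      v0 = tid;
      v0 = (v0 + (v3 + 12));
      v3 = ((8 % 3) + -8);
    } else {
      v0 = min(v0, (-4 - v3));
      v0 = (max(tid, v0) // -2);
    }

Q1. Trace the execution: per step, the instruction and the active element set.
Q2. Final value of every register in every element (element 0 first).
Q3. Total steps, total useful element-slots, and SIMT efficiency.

step 0: eval (tid == tid)            {0,1,2,3,4,5,6,7}
step 1: v0 <- tid                    {0,1,2,3,4,5,6,7}
step 2: v0 <- (v0 + (v3 + 12))       {0,1,2,3,4,5,6,7}
step 3: v3 <- ((8 % 3) + -8)         {0,1,2,3,4,5,6,7}

Answer: 4 steps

v0: 16,17,18,19,20,21,22,23
v3: -6,-6,-6,-6,-6,-6,-6,-6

steps = 4; useful = 32; efficiency = 32/32 = 1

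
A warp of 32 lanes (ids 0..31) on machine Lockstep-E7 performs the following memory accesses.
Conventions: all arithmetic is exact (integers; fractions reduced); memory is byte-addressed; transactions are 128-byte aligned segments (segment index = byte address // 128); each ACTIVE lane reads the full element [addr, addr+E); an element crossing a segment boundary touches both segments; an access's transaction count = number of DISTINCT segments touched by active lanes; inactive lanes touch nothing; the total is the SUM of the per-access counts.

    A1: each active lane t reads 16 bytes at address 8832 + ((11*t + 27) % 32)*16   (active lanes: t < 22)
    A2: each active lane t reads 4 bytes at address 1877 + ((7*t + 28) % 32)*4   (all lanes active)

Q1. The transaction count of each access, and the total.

A1: 4 transactions
A2: 2 transactions

Answer: 4,2; total 6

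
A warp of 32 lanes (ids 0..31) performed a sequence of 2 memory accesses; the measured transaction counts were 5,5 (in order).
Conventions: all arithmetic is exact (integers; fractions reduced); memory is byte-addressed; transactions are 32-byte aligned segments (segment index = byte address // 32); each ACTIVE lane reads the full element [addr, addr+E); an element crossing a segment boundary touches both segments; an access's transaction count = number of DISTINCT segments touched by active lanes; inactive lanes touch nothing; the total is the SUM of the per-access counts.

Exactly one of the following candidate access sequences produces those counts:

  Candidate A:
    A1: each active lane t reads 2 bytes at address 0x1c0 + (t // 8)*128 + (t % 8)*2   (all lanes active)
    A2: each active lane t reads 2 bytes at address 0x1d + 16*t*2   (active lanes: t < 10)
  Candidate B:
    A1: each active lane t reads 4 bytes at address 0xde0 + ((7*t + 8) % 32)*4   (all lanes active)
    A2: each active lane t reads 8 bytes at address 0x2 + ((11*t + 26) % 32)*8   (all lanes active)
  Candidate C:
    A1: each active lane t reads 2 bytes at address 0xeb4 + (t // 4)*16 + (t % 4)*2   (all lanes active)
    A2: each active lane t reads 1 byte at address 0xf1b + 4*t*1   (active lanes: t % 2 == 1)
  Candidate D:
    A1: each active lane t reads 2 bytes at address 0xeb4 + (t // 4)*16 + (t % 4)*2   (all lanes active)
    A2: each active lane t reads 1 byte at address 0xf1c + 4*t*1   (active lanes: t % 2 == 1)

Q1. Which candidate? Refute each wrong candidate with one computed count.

A: A1 gives 4 transactions, not 5
B: A1 gives 4 transactions, not 5
D: A2 gives 4 transactions, not 5
C: all counts match (5,5)

Answer: C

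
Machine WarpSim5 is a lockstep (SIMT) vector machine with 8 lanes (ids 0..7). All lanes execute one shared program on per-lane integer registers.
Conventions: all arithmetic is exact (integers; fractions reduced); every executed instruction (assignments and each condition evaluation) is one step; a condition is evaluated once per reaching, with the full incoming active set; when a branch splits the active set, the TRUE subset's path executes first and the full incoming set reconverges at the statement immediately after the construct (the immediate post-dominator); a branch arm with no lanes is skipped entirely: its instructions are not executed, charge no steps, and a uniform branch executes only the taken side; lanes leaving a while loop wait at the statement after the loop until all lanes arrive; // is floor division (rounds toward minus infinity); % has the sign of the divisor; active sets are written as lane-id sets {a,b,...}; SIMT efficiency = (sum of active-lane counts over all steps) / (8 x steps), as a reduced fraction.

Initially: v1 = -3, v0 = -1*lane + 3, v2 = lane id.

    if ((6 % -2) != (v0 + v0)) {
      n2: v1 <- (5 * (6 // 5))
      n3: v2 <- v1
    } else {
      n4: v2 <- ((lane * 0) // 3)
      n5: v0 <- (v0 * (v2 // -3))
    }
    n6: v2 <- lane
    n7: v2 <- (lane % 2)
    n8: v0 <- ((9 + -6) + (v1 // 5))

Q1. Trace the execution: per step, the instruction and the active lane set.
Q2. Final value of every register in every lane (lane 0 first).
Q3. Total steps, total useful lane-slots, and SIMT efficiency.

step 0: eval ((6 % -2) != (v0 + v0)) {0,1,2,3,4,5,6,7}
step 1: v1 <- (5 * (6 // 5))         {0,1,2,4,5,6,7}
step 2: v2 <- v1                     {0,1,2,4,5,6,7}
step 3: v2 <- ((lane * 0) // 3)      {3}
step 4: v0 <- (v0 * (v2 // -3))      {3}
step 5: v2 <- lane                   {0,1,2,3,4,5,6,7}
step 6: v2 <- (lane % 2)             {0,1,2,3,4,5,6,7}
step 7: v0 <- ((9 + -6) + (v1 // 5)) {0,1,2,3,4,5,6,7}

Answer: 8 steps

v1: 5,5,5,-3,5,5,5,5
v0: 4,4,4,2,4,4,4,4
v2: 0,1,0,1,0,1,0,1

steps = 8; useful = 48; efficiency = 48/64 = 3/4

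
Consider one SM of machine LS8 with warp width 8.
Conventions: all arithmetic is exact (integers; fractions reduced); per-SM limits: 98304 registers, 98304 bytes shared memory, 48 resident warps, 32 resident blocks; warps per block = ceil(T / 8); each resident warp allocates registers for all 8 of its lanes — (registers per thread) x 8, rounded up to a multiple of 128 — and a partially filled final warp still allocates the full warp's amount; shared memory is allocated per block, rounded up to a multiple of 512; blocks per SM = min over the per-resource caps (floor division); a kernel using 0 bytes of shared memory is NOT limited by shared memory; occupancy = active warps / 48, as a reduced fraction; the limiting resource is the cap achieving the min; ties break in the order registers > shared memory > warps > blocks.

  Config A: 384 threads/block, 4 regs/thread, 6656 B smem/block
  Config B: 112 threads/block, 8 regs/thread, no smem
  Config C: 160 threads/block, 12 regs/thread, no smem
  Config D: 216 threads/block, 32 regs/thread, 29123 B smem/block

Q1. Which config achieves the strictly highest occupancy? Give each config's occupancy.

occupancies: A 1, B 7/8, C 5/6, D 9/16

Answer: A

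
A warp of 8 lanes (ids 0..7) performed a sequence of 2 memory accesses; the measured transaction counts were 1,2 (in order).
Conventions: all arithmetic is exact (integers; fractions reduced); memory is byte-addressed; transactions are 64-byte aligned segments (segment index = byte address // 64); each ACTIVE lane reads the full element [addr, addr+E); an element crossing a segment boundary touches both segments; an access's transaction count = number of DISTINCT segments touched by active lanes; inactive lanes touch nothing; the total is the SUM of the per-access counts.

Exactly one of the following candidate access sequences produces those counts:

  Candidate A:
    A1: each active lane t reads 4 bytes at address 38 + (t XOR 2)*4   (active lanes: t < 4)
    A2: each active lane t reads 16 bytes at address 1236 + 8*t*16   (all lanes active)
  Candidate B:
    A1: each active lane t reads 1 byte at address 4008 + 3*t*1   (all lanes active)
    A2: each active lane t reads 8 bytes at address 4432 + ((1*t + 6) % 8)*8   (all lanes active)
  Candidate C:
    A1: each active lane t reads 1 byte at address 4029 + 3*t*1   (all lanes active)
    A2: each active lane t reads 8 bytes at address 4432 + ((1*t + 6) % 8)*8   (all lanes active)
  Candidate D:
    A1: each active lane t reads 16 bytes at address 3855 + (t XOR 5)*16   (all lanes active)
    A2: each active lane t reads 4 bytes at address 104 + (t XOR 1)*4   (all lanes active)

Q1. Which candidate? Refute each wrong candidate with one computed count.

A: A2 gives 8 transactions, not 2
C: A1 gives 2 transactions, not 1
D: A1 gives 3 transactions, not 1
B: all counts match (1,2)

Answer: B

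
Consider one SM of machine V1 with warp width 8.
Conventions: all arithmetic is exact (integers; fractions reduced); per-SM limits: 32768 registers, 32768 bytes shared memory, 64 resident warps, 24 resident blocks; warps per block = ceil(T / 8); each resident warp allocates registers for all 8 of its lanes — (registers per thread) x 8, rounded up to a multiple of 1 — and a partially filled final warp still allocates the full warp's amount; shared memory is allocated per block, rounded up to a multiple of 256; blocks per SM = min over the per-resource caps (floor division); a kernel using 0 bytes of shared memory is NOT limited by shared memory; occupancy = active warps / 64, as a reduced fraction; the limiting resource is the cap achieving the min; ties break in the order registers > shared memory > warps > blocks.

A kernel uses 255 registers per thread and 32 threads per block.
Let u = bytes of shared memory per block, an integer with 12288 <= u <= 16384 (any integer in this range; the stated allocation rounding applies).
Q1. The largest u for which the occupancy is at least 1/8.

Answer: u = 16384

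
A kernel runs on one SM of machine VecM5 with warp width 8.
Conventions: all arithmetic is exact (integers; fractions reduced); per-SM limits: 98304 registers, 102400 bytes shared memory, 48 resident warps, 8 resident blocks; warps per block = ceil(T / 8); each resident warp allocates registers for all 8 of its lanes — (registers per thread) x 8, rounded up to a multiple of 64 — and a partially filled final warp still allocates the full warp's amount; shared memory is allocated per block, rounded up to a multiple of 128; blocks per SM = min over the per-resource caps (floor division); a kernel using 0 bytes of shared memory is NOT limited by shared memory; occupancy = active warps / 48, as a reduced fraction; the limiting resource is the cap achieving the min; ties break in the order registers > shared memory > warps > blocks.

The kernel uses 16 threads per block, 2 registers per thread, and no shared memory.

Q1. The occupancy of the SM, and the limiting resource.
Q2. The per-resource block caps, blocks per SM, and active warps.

Answer: occupancy 1/3, limited by blocks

registers: 768 blocks
shared memory: no limit (kernel uses none)
warps: 24 blocks
blocks: 8 blocks

Answer: 8 blocks, 16 active warps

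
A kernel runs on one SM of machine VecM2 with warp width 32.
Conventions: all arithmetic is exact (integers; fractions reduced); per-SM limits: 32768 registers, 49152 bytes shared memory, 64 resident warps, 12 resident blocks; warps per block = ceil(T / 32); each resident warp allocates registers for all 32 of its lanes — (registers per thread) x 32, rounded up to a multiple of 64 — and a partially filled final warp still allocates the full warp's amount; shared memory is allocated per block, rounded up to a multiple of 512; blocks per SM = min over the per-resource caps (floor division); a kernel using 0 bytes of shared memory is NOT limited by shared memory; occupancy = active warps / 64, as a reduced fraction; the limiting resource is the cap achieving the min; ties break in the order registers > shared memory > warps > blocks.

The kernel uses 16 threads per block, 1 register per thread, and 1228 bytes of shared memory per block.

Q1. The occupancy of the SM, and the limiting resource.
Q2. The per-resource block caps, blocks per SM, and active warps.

Answer: occupancy 3/16, limited by blocks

registers: 512 blocks
shared memory: 32 blocks
warps: 64 blocks
blocks: 12 blocks

Answer: 12 blocks, 12 active warps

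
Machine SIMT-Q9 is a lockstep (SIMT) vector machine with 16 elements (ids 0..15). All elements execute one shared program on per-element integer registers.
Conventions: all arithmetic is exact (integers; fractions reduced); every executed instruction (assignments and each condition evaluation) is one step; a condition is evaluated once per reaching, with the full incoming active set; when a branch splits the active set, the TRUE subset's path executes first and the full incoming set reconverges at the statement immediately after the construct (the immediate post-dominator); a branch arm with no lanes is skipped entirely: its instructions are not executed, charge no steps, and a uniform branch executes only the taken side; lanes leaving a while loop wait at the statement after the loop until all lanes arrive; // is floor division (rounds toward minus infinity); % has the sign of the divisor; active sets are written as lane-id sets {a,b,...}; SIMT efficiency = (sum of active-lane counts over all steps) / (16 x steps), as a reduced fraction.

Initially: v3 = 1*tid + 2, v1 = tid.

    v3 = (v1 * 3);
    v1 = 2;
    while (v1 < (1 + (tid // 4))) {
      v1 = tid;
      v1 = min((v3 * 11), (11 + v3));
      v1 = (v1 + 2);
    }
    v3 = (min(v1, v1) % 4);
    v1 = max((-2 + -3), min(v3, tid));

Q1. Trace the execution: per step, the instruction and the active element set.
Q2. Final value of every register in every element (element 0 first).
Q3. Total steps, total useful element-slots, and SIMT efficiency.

step 0: v3 <- (v1 * 3)               {0,1,2,3,4,5,6,7,8,9,10,11,12,13,14,15}
step 1: v1 <- 2                      {0,1,2,3,4,5,6,7,8,9,10,11,12,13,14,15}
step 2: eval (v1 < (1 + (tid // 4))) {0,1,2,3,4,5,6,7,8,9,10,11,12,13,14,15}
step 3: v1 <- tid                    {8,9,10,11,12,13,14,15}
step 4: v1 <- min((v3 * 11), (11 + v3)) {8,9,10,11,12,13,14,15}
step 5: v1 <- (v1 + 2)               {8,9,10,11,12,13,14,15}
step 6: eval (v1 < (1 + (tid // 4))) {8,9,10,11,12,13,14,15}
step 7: v3 <- (min(v1, v1) % 4)      {0,1,2,3,4,5,6,7,8,9,10,11,12,13,14,15}
step 8: v1 <- max((-2 + -3), min(v3, tid)) {0,1,2,3,4,5,6,7,8,9,10,11,12,13,14,15}

Answer: 9 steps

v3: 2,2,2,2,2,2,2,2,1,0,3,2,1,0,3,2
v1: 0,1,2,2,2,2,2,2,1,0,3,2,1,0,3,2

steps = 9; useful = 112; efficiency = 112/144 = 7/9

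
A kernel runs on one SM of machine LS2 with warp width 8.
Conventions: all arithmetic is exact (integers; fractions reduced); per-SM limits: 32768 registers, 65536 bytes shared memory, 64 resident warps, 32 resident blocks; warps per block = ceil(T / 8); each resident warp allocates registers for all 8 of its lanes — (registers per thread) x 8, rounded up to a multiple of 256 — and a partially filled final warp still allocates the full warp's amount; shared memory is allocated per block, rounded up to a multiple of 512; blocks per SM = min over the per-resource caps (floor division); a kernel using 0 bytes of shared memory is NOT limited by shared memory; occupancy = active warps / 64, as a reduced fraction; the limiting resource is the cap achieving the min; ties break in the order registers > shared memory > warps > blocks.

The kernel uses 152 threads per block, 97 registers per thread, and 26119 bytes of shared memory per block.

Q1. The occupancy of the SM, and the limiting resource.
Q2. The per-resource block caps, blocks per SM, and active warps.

Answer: occupancy 19/64, limited by registers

registers: 1 block
shared memory: 2 blocks
warps: 3 blocks
blocks: 32 blocks

Answer: 1 block, 19 active warps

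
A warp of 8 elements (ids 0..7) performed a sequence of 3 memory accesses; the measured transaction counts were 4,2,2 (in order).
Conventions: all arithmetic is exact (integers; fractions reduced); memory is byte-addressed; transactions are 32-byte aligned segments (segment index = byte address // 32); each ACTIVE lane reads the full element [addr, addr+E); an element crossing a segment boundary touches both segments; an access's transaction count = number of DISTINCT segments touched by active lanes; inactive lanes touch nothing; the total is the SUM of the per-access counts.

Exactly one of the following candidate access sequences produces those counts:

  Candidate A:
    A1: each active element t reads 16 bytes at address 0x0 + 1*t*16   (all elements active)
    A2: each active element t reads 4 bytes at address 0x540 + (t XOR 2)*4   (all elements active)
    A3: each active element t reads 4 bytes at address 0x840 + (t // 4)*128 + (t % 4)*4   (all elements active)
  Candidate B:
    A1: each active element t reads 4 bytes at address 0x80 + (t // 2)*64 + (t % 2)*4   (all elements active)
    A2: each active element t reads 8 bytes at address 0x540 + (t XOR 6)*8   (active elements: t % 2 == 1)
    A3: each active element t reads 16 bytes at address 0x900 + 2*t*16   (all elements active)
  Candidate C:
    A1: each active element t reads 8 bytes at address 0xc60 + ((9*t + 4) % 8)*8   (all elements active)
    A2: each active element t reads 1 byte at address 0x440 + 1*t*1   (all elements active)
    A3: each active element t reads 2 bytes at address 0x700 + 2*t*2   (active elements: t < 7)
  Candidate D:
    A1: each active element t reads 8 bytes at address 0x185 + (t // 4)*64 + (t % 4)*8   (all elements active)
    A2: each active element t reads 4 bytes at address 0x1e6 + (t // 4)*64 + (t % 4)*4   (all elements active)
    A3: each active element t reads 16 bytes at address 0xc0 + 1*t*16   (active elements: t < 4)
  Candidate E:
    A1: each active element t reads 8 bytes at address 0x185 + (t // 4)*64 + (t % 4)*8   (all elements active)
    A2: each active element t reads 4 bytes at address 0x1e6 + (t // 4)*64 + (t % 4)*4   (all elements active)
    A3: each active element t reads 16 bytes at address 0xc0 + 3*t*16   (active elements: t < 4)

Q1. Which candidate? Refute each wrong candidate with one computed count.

A: A2 gives 1 transaction, not 2
B: A3 gives 8 transactions, not 2
C: A1 gives 2 transactions, not 4
E: A3 gives 4 transactions, not 2
D: all counts match (4,2,2)

Answer: D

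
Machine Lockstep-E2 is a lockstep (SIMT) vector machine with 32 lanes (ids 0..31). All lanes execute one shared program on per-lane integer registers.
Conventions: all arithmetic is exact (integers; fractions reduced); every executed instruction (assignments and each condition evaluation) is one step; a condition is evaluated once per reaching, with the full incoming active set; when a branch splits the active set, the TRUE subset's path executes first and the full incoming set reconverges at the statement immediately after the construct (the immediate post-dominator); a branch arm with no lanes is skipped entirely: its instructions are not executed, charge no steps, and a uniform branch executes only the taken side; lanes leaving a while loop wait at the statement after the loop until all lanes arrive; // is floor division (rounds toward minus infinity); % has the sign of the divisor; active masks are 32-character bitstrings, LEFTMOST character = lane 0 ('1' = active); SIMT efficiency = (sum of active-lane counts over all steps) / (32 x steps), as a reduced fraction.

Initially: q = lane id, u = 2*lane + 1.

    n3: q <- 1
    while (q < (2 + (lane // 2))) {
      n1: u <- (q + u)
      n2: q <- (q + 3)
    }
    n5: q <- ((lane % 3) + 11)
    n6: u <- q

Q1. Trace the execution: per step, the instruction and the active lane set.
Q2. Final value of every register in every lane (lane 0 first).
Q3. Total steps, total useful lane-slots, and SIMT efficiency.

step 0: q <- 1                       11111111111111111111111111111111
step 1: eval (q < (2 + (lane // 2))) 11111111111111111111111111111111
step 2: u <- (q + u)                 11111111111111111111111111111111
step 3: q <- (q + 3)                 11111111111111111111111111111111
step 4: eval (q < (2 + (lane // 2))) 11111111111111111111111111111111
step 5: u <- (q + u)                 00000011111111111111111111111111
step 6: q <- (q + 3)                 00000011111111111111111111111111
step 7: eval (q < (2 + (lane // 2))) 00000011111111111111111111111111
step 8: u <- (q + u)                 00000000000011111111111111111111
step 9: q <- (q + 3)                 00000000000011111111111111111111
step 10: eval (q < (2 + (lane // 2))) 00000000000011111111111111111111
step 11: u <- (q + u)                 00000000000000000011111111111111
step 12: q <- (q + 3)                 00000000000000000011111111111111
step 13: eval (q < (2 + (lane // 2))) 00000000000000000011111111111111
step 14: u <- (q + u)                 00000000000000000000000011111111
step 15: q <- (q + 3)                 00000000000000000000000011111111
step 16: eval (q < (2 + (lane // 2))) 00000000000000000000000011111111
step 17: u <- (q + u)                 00000000000000000000000000000011
step 18: q <- (q + 3)                 00000000000000000000000000000011
step 19: eval (q < (2 + (lane // 2))) 00000000000000000000000000000011
step 20: q <- ((lane % 3) + 11)       11111111111111111111111111111111
step 21: u <- q                       11111111111111111111111111111111

Answer: 22 steps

q: 11,12,13,11,12,13,11,12,13,11,12,13,11,12,13,11,12,13,11,12,13,11,12,13,11,12,13,11,12,13,11,12
u: 11,12,13,11,12,13,11,12,13,11,12,13,11,12,13,11,12,13,11,12,13,11,12,13,11,12,13,11,12,13,11,12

steps = 22; useful = 434; efficiency = 434/704 = 217/352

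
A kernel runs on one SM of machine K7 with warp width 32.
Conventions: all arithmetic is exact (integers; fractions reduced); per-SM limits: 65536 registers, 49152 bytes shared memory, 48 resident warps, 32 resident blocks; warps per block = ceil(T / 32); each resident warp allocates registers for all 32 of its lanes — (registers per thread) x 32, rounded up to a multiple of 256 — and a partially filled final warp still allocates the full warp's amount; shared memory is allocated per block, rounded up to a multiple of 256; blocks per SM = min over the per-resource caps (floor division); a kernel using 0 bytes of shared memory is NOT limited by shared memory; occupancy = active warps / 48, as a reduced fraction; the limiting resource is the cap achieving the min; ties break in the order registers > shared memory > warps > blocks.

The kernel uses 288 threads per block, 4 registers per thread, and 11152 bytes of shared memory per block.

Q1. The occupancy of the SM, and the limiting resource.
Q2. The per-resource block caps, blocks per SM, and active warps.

Answer: occupancy 3/4, limited by shared memory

registers: 28 blocks
shared memory: 4 blocks
warps: 5 blocks
blocks: 32 blocks

Answer: 4 blocks, 36 active warps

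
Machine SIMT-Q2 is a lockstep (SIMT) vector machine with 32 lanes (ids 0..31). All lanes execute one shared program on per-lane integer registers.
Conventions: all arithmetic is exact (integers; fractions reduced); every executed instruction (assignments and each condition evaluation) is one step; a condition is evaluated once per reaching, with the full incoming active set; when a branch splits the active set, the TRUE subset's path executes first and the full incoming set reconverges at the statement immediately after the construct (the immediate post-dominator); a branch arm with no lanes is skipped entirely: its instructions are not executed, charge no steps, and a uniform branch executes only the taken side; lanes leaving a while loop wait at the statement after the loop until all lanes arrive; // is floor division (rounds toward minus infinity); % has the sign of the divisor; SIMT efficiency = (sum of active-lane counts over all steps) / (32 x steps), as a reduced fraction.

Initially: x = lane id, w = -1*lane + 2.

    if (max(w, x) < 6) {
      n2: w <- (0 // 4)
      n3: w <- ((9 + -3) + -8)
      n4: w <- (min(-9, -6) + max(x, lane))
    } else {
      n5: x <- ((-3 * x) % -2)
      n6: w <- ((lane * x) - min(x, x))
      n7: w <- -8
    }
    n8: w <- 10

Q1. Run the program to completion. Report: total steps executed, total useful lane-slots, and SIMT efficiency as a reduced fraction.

Answer: 8 steps, 160 useful, 5/8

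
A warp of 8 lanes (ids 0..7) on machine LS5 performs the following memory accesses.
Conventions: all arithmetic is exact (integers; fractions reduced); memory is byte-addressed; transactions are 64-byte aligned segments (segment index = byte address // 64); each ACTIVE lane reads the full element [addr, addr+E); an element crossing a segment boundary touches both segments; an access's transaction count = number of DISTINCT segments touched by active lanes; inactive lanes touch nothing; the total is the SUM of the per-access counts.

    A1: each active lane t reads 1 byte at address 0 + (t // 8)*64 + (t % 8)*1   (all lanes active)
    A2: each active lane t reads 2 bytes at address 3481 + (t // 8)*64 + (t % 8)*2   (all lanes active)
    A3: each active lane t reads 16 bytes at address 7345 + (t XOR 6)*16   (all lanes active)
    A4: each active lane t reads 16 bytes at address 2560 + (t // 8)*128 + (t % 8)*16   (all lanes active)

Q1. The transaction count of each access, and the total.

A1: 1 transaction
A2: 1 transaction
A3: 3 transactions
A4: 2 transactions

Answer: 1,1,3,2; total 7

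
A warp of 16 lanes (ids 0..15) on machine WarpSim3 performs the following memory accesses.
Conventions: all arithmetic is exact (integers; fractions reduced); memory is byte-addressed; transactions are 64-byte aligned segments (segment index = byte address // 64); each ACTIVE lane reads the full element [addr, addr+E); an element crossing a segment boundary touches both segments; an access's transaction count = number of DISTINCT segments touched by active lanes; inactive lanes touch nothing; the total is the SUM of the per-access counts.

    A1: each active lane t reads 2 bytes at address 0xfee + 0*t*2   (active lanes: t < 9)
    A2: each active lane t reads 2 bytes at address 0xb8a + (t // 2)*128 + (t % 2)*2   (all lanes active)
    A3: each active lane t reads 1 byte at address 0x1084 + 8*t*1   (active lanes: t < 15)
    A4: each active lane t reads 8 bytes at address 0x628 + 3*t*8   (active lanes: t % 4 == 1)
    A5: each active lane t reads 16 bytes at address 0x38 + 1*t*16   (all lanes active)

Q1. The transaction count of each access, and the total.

A1: 1 transaction
A2: 8 transactions
A3: 2 transactions
A4: 4 transactions
A5: 5 transactions

Answer: 1,8,2,4,5; total 20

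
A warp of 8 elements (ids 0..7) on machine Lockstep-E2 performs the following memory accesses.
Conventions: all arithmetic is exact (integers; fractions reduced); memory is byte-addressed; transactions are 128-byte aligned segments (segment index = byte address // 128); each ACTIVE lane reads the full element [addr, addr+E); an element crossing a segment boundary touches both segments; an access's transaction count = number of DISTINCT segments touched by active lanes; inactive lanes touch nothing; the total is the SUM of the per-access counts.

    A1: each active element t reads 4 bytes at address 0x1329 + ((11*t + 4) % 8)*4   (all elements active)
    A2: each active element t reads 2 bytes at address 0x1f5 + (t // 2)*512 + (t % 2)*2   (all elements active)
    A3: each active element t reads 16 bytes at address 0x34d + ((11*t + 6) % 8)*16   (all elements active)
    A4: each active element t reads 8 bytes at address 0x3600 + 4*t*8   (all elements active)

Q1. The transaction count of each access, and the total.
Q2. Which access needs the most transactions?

A1: 1 transaction
A2: 4 transactions
A3: 2 transactions
A4: 2 transactions

Answer: 1,4,2,2; total 9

Answer: A2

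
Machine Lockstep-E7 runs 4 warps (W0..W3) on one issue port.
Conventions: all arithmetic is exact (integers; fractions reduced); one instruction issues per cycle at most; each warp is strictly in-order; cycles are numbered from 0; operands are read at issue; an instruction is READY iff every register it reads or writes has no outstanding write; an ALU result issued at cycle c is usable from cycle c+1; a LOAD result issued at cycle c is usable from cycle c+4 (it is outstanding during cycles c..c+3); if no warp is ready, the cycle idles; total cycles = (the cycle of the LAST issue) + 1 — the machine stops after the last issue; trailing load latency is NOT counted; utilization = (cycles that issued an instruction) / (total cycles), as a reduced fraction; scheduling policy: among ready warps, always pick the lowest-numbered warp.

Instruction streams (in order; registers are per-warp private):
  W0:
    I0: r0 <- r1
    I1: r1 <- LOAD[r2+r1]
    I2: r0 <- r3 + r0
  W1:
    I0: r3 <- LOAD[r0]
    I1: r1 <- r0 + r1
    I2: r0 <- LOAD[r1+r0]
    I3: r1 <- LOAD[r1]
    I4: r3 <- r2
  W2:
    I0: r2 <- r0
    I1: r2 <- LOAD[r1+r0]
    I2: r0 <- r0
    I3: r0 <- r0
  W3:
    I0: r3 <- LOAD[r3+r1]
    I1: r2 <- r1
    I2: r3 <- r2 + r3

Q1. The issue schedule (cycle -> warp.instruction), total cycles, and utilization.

cycle 0: W0.I0
cycle 1: W0.I1
cycle 2: W0.I2
cycle 3: W1.I0
cycle 4: W1.I1
cycle 5: W1.I2
cycle 6: W1.I3
cycle 7: W1.I4
cycle 8: W2.I0
cycle 9: W2.I1
cycle 10: W2.I2
cycle 11: W2.I3
cycle 12: W3.I0
cycle 13: W3.I1
cycle 14: idle
cycle 15: idle
cycle 16: W3.I2

Answer: 17 cycles, utilization 15/17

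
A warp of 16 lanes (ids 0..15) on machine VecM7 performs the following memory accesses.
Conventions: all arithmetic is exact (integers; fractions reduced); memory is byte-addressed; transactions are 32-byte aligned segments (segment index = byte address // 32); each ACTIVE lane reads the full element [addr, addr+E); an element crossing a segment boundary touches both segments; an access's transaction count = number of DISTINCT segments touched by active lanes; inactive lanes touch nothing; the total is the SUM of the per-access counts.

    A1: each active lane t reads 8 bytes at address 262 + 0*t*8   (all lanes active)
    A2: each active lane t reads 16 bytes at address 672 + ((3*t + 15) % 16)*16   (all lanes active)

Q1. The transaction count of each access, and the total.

A1: 1 transaction
A2: 8 transactions

Answer: 1,8; total 9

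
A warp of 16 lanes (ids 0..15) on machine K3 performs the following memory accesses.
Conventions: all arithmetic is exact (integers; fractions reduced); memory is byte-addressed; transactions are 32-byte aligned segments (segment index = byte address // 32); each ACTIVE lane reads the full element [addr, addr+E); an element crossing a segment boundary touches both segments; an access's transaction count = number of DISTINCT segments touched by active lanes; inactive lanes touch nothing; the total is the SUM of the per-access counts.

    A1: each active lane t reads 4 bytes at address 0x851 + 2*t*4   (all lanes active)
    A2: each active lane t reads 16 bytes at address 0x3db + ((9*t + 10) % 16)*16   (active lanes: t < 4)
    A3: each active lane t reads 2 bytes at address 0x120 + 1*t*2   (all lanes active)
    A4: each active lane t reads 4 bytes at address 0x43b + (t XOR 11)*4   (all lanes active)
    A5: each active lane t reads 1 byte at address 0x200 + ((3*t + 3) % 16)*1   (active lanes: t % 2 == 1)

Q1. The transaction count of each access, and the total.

A1: 5 transactions
A2: 5 transactions
A3: 1 transaction
A4: 3 transactions
A5: 1 transaction

Answer: 5,5,1,3,1; total 15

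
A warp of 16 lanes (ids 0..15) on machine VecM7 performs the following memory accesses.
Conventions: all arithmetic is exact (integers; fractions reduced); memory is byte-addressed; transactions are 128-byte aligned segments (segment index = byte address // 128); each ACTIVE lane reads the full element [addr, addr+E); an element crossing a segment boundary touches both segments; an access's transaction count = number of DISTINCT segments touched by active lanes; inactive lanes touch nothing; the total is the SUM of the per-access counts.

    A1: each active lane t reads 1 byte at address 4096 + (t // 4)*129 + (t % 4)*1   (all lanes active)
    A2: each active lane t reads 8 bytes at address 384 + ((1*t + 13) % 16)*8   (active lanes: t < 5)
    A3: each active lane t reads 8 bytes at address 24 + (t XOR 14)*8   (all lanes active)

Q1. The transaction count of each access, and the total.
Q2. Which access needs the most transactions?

A1: 4 transactions
A2: 1 transaction
A3: 2 transactions

Answer: 4,1,2; total 7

Answer: A1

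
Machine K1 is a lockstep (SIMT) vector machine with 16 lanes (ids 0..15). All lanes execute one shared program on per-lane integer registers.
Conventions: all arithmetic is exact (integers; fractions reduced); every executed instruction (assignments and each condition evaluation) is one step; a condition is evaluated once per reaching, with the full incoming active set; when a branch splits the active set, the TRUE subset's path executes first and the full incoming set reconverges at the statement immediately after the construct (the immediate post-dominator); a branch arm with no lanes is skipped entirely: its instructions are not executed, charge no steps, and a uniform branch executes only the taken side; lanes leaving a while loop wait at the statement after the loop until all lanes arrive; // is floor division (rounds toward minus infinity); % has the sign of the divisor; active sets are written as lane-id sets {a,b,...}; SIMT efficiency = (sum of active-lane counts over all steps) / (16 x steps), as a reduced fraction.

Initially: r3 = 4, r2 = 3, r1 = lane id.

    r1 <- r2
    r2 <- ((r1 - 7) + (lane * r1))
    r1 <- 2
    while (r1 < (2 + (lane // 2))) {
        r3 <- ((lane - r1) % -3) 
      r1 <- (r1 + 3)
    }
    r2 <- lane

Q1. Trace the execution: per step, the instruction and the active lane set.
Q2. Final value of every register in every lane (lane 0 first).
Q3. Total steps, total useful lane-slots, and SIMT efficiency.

step 0: r1 <- r2                     {0,1,2,3,4,5,6,7,8,9,10,11,12,13,14,15}
step 1: r2 <- ((r1 - 7) + (lane * r1)) {0,1,2,3,4,5,6,7,8,9,10,11,12,13,14,15}
step 2: r1 <- 2                      {0,1,2,3,4,5,6,7,8,9,10,11,12,13,14,15}
step 3: eval (r1 < (2 + (lane // 2))) {0,1,2,3,4,5,6,7,8,9,10,11,12,13,14,15}
step 4: r3 <- ((lane - r1) % -3)     {2,3,4,5,6,7,8,9,10,11,12,13,14,15}
step 5: r1 <- (r1 + 3)               {2,3,4,5,6,7,8,9,10,11,12,13,14,15}
step 6: eval (r1 < (2 + (lane // 2))) {2,3,4,5,6,7,8,9,10,11,12,13,14,15}
step 7: r3 <- ((lane - r1) % -3)     {8,9,10,11,12,13,14,15}
step 8: r1 <- (r1 + 3)               {8,9,10,11,12,13,14,15}
step 9: eval (r1 < (2 + (lane // 2))) {8,9,10,11,12,13,14,15}
step 10: r3 <- ((lane - r1) % -3)     {14,15}
step 11: r1 <- (r1 + 3)               {14,15}
step 12: eval (r1 < (2 + (lane // 2))) {14,15}
step 13: r2 <- lane                   {0,1,2,3,4,5,6,7,8,9,10,11,12,13,14,15}

Answer: 14 steps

r3: 4,4,0,-2,-1,0,-2,-1,0,-2,-1,0,-2,-1,0,-2
r2: 0,1,2,3,4,5,6,7,8,9,10,11,12,13,14,15
r1: 2,2,5,5,5,5,5,5,8,8,8,8,8,8,11,11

steps = 14; useful = 152; efficiency = 152/224 = 19/28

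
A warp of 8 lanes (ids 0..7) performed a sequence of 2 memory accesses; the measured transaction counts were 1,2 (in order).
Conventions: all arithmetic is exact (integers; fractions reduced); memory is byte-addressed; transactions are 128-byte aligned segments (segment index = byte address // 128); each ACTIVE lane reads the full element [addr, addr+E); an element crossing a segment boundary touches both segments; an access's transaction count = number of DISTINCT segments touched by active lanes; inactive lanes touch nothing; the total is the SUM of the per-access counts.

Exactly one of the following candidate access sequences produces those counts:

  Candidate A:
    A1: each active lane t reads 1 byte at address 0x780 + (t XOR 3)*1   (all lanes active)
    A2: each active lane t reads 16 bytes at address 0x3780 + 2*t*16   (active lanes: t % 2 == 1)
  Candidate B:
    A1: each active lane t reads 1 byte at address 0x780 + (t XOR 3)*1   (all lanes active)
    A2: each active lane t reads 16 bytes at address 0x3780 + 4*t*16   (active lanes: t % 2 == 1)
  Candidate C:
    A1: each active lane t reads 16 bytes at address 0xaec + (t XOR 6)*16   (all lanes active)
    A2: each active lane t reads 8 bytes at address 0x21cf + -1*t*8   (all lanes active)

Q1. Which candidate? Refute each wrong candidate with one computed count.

B: A2 gives 4 transactions, not 2
C: A1 gives 2 transactions, not 1
A: all counts match (1,2)

Answer: A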